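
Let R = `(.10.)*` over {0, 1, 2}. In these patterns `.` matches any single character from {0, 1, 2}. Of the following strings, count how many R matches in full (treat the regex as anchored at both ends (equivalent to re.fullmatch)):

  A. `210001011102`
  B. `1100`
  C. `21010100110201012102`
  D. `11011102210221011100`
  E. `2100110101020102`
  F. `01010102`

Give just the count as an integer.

A → match
B → match
C → match
D → match
E → match
F → match
Total matched: 6

6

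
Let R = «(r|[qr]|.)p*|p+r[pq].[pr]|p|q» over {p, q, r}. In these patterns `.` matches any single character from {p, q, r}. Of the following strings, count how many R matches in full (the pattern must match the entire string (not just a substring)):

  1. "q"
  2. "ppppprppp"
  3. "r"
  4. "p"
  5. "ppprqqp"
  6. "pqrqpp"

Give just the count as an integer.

5

1 → match
2 → match
3 → match
4 → match
5 → match
6 → no match
Total matched: 5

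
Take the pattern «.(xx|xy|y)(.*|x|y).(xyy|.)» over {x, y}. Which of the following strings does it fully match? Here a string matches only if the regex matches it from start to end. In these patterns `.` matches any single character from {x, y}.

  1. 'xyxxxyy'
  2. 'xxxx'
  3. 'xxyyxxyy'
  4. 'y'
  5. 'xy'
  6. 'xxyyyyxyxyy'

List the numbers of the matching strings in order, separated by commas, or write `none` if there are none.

1, 3, 6

1 → match
2 → no match
3 → match
4 → no match
5 → no match
6 → match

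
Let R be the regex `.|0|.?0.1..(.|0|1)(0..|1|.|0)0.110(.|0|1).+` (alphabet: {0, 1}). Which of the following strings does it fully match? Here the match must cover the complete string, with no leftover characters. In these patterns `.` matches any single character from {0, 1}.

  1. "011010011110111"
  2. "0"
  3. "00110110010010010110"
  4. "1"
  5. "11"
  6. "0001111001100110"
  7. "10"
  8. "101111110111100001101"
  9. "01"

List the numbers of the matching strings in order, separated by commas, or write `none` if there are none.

2, 4

1 → no match
2 → match
3 → no match
4 → match
5 → no match
6 → no match
7 → no match
8 → no match
9 → no match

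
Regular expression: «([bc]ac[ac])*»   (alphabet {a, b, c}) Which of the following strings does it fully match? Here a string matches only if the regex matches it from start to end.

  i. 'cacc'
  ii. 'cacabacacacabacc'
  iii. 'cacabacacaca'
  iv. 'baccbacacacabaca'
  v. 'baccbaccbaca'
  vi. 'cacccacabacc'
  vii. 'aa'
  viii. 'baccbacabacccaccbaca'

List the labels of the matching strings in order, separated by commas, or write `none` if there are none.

i, ii, iii, iv, v, vi, viii

i → match
ii → match
iii → match
iv → match
v → match
vi → match
vii → no match
viii → match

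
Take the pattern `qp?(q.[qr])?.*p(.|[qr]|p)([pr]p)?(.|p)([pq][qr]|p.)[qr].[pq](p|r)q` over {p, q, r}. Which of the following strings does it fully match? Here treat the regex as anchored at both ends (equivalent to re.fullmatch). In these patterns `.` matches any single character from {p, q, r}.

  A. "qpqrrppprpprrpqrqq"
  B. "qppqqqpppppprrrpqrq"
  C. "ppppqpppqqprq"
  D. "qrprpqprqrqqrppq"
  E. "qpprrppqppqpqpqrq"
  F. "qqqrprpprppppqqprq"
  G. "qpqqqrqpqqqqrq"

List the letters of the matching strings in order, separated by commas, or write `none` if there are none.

F

A → no match
B → no match
C → no match — must start with "q"
D → no match
E → no match
F → match
G → no match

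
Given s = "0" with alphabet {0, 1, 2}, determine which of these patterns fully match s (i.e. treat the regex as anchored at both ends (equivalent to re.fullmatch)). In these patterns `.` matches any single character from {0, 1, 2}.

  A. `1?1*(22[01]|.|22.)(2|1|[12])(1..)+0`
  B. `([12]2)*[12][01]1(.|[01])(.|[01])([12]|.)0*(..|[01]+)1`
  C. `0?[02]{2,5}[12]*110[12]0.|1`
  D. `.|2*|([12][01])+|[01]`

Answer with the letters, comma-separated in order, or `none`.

D

A → no match
B → no match — must end with "1"
C → no match
D → match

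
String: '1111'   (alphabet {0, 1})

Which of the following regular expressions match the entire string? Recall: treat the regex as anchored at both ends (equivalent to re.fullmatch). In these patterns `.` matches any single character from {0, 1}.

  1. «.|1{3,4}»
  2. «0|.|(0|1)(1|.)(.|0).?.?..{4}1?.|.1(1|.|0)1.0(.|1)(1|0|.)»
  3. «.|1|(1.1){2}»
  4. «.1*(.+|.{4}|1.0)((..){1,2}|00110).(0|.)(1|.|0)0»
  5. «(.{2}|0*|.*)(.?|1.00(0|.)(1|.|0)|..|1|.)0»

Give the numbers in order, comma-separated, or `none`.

1 → match
2 → no match
3 → no match
4 → no match — must end with '0'
5 → no match — must end with '0'

1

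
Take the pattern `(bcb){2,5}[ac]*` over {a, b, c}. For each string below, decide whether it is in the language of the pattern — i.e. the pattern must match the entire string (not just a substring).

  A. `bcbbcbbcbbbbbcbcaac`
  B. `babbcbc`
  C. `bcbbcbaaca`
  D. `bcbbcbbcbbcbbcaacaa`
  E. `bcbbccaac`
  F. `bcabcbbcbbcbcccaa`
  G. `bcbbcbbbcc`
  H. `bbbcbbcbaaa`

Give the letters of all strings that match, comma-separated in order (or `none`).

A → no match
B → no match — must start with `bcb`
C → match
D → no match
E → no match
F → no match — must start with `bcb`
G → no match
H → no match — must start with `bcb`

C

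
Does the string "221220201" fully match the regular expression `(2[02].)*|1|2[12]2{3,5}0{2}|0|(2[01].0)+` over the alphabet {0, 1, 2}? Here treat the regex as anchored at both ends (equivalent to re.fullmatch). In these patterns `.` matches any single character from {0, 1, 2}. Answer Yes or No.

Yes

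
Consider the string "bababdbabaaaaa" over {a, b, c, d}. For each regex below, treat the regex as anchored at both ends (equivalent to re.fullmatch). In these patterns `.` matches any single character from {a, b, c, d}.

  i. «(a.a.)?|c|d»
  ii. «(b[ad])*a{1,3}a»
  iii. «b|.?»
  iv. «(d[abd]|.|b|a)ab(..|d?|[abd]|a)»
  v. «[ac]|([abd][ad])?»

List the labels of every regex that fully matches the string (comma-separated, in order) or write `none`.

ii

i → no match
ii → match
iii → no match
iv → no match
v → no match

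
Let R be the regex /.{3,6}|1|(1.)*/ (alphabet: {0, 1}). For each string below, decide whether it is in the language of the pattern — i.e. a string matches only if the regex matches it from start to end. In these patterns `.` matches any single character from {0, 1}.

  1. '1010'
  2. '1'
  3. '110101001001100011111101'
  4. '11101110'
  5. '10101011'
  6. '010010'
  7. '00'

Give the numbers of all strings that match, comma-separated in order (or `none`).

1, 2, 4, 5, 6

1 → match
2 → match
3 → no match
4 → match
5 → match
6 → match
7 → no match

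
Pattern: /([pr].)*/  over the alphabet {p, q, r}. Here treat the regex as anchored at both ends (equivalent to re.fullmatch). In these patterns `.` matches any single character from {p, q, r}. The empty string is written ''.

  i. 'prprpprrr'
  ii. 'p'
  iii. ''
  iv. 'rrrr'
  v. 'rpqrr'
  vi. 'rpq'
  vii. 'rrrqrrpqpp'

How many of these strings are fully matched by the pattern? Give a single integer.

i. 'prprpprrr' → no match
ii. 'p' → no match
iii. '' → match
iv. 'rrrr' → match
v. 'rpqrr' → no match
vi. 'rpq' → no match
vii. 'rrrqrrpqpp' → match
Total matched: 3

3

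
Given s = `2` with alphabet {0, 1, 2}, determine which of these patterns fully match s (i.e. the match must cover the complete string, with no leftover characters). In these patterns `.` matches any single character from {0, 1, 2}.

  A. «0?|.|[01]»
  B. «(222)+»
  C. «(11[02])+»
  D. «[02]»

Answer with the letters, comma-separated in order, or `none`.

A → match
B → no match — must start with `222`
C → no match — must start with `11`
D → match

A, D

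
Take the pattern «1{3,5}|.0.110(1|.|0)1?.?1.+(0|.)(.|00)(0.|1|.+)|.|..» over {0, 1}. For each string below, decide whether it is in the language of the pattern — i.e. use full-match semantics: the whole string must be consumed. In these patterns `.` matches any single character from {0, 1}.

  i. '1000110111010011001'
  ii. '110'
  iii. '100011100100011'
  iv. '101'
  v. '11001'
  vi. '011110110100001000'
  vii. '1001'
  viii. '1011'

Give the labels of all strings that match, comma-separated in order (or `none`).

none

i → no match
ii. '110' → no match
iii → no match
iv. '101' → no match
v. '11001' → no match
vi → no match
vii. '1001' → no match
viii. '1011' → no match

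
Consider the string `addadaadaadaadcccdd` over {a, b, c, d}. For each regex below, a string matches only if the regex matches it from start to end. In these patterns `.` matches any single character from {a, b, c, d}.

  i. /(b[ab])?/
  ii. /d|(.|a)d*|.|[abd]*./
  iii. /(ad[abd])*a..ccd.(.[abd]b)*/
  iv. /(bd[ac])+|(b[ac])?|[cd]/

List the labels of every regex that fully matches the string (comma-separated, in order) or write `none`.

i → no match
ii → no match
iii → match
iv → no match

iii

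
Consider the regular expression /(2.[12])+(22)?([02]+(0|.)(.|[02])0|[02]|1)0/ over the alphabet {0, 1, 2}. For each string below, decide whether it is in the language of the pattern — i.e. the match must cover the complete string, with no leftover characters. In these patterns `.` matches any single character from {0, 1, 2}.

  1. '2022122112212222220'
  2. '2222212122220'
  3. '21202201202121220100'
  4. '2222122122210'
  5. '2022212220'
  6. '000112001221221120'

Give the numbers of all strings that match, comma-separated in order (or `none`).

1 → match
2 → match
3 → no match
4 → match
5 → match
6 → no match — must start with '2'

1, 2, 4, 5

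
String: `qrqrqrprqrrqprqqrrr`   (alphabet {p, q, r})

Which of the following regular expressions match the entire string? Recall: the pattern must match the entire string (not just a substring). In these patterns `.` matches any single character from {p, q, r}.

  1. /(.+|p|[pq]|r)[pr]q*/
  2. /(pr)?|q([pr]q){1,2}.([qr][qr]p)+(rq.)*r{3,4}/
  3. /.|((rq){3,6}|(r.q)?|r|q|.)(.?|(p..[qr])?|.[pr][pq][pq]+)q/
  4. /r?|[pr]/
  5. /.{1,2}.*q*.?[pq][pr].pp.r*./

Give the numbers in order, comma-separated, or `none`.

1 → match
2 → match
3 → no match
4 → no match
5 → no match

1, 2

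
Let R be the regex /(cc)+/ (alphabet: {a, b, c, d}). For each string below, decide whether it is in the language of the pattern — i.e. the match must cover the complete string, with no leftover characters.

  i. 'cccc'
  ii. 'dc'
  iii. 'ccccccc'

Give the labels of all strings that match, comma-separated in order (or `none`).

i. 'cccc' → match
ii. 'dc' → no match — must start with 'cc'
iii. 'ccccccc' → no match

i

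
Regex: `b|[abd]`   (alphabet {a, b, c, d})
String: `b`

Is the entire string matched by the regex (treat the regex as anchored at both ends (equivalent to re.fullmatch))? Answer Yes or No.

Yes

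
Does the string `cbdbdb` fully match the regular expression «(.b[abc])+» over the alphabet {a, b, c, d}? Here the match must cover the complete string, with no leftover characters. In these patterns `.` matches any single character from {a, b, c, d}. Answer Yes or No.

No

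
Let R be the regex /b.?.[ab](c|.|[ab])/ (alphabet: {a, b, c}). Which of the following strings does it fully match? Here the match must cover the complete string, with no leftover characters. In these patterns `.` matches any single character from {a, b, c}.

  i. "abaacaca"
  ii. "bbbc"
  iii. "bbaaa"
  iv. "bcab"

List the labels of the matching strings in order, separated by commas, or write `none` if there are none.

ii, iii, iv

i → no match — must start with "b"
ii → match
iii → match
iv → match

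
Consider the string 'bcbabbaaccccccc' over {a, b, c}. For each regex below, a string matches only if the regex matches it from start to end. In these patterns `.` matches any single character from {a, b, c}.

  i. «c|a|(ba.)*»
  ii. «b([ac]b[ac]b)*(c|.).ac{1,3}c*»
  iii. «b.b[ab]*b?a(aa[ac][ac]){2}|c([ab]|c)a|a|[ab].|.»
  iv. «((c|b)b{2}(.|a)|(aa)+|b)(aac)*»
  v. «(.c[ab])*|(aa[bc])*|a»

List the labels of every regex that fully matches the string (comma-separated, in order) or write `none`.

i → no match
ii → match
iii → no match
iv → no match
v → no match

ii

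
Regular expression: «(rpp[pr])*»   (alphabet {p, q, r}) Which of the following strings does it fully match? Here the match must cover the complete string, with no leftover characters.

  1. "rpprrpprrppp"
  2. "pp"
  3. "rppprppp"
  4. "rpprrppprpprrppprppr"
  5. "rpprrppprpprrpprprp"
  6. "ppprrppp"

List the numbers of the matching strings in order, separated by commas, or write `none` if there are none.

1 → match
2 → no match
3 → match
4 → match
5 → no match
6 → no match

1, 3, 4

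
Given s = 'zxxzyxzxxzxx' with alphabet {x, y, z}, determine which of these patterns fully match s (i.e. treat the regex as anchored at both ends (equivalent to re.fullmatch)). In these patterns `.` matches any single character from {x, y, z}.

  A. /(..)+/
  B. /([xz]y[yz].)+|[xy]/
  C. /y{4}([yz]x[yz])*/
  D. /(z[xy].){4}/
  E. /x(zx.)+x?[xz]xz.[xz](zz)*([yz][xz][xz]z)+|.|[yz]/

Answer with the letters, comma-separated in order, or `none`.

A, D

A → match
B → no match
C → no match — must start with 'y'
D → match
E → no match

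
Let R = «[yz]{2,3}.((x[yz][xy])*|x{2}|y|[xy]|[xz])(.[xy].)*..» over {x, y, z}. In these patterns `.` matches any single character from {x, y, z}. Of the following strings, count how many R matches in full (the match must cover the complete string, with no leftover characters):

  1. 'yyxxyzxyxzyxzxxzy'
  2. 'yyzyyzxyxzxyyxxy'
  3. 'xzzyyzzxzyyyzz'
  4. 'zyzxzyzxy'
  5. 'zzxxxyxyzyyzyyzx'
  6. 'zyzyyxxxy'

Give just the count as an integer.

1 → match
2 → no match
3 → no match
4 → match
5 → match
6 → match
Total matched: 4

4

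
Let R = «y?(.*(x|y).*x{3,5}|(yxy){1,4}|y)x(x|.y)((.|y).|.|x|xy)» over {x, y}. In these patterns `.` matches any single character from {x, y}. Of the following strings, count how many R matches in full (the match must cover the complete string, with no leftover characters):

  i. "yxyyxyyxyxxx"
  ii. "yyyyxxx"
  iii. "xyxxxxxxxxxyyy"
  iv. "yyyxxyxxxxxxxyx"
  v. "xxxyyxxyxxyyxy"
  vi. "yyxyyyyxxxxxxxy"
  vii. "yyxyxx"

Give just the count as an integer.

4

i → match
ii → no match
iii → match
iv → match
v → no match
vi → match
vii → no match
Total matched: 4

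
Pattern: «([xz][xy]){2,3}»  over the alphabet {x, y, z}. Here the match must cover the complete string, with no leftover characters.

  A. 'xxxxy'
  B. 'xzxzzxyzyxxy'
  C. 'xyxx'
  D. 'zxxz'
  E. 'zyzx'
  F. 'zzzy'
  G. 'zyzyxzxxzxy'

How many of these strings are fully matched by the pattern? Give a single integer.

2

A → no match
B → no match
C → match
D → no match
E → match
F → no match
G → no match
Total matched: 2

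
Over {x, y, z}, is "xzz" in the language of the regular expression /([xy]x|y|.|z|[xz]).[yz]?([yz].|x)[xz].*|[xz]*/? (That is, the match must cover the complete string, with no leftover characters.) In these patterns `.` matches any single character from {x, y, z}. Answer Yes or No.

Yes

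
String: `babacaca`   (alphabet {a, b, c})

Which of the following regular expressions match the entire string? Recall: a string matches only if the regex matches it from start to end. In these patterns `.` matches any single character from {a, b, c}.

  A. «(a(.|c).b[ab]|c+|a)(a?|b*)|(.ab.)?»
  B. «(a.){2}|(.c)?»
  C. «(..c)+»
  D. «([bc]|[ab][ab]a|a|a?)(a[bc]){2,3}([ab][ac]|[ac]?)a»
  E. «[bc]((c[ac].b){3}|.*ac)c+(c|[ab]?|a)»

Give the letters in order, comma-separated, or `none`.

A → no match
B → no match
C → no match — must end with `c`
D → match
E → no match

D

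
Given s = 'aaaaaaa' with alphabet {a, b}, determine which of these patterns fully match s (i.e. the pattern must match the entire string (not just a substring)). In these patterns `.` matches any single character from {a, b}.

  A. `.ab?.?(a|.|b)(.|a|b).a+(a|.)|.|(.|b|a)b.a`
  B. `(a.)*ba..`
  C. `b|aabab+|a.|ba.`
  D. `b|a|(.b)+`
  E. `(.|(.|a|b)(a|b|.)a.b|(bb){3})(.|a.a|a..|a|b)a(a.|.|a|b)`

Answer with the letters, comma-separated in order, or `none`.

A → match
B → no match
C → no match
D → no match
E → match

A, E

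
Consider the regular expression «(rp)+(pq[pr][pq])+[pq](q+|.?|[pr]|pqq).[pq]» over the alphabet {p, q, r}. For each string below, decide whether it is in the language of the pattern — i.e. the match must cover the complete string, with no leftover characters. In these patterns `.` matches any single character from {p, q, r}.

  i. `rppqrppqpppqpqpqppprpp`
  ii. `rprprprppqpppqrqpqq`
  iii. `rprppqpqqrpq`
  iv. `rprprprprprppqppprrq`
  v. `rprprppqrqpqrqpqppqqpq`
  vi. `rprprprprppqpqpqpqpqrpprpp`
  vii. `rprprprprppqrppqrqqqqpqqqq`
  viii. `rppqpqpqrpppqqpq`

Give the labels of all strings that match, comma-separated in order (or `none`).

i, ii, iii, iv, v, vi, viii

i → match
ii → match
iii → match
iv → match
v → match
vi → match
vii → no match
viii → match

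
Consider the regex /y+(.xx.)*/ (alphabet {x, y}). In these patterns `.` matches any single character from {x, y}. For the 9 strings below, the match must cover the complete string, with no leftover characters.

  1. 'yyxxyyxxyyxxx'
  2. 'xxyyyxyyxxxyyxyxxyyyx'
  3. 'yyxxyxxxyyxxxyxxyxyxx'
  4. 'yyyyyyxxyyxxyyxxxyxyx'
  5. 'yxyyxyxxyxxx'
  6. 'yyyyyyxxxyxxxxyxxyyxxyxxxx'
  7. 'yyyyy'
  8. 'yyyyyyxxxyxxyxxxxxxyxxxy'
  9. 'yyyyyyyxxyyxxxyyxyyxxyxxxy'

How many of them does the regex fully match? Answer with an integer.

1 → match
2 → no match — must start with 'y'
3 → no match
4 → no match
5 → no match
6 → match
7 → match
8 → no match
9 → no match
Total matched: 3

3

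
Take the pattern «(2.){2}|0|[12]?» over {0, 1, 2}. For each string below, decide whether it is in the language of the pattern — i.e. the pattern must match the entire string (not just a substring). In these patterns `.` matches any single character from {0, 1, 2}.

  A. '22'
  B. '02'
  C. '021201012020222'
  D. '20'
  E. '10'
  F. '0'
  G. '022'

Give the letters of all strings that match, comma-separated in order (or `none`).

F

A → no match
B → no match
C → no match
D → no match
E → no match
F → match
G → no match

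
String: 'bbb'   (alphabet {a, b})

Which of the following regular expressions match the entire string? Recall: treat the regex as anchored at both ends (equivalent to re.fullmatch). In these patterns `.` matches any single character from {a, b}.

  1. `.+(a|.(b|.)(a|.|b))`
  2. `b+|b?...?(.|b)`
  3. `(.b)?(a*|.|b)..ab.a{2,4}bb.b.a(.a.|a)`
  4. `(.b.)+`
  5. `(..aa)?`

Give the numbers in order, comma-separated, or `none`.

1 → no match
2 → match
3 → no match
4 → match
5 → no match

2, 4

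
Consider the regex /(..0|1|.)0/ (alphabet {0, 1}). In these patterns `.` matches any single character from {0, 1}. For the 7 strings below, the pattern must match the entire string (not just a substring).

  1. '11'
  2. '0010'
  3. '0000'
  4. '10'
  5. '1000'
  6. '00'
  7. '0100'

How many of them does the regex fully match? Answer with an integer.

1 → no match — must end with '0'
2 → no match
3 → match
4 → match
5 → match
6 → match
7 → match
Total matched: 5

5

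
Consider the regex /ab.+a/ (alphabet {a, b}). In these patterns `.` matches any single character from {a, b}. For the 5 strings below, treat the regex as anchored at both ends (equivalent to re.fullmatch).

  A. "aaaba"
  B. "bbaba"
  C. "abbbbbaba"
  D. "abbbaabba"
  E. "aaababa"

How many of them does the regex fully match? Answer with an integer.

A → no match — must start with "ab"
B → no match — must start with "ab"
C → match
D → match
E → no match — must start with "ab"
Total matched: 2

2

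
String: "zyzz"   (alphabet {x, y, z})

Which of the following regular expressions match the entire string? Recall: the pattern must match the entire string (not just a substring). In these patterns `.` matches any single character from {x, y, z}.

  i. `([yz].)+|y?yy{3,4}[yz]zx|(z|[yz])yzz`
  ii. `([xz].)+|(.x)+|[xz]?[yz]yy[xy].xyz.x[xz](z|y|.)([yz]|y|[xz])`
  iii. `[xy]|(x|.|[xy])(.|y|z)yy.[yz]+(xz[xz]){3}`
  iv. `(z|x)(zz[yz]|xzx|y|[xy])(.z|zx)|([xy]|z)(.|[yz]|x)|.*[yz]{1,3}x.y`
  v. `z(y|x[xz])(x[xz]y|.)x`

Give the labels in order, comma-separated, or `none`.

i → match
ii → match
iii → no match
iv → match
v → no match — must end with "x"

i, ii, iv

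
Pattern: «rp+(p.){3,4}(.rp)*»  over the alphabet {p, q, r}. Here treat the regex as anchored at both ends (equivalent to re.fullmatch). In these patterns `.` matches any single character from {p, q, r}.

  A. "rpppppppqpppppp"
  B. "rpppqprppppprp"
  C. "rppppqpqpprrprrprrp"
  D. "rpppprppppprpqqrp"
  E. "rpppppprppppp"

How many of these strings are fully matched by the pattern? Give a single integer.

A → match
B → match
C → match
D → no match
E → no match
Total matched: 3

3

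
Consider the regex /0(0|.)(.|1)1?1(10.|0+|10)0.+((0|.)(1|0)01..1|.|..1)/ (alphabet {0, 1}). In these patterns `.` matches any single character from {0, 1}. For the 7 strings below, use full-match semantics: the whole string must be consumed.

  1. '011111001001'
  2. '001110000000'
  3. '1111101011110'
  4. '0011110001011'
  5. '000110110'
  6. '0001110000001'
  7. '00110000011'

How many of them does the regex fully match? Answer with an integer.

5

1 → match
2 → match
3 → no match — must start with '0'
4 → match
5 → no match
6 → match
7 → match
Total matched: 5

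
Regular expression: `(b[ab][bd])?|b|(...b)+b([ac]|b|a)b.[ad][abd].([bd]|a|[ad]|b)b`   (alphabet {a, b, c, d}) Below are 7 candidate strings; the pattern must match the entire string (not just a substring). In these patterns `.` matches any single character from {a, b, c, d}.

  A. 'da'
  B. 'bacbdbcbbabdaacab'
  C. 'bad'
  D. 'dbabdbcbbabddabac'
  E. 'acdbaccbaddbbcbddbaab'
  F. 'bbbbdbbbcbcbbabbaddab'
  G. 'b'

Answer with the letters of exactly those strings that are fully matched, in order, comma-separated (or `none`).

A. 'da' → no match
B → match
C. 'bad' → match
D → no match
E → match
F → match
G. 'b' → match

B, C, E, F, G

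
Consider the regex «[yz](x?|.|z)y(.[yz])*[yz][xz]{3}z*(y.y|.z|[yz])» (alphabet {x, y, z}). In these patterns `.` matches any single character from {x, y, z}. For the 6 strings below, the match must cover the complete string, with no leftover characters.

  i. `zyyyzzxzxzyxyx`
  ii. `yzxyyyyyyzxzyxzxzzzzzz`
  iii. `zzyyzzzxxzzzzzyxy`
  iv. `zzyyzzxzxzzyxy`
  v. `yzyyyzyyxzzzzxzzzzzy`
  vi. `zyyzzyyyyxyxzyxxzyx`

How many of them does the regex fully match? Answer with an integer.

i → no match
ii → no match
iii → match
iv → match
v → no match
vi → no match
Total matched: 2

2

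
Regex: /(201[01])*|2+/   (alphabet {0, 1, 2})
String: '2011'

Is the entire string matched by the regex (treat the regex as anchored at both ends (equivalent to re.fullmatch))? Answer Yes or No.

Yes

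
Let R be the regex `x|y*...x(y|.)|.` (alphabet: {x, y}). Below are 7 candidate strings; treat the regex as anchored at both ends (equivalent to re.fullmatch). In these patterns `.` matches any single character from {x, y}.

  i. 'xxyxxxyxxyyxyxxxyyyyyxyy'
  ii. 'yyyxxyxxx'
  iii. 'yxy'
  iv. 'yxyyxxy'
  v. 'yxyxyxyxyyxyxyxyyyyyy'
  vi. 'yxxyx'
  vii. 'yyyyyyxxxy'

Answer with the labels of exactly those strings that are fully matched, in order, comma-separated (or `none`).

vii

i → no match
ii → no match
iii → no match
iv → no match
v → no match
vi → no match
vii → match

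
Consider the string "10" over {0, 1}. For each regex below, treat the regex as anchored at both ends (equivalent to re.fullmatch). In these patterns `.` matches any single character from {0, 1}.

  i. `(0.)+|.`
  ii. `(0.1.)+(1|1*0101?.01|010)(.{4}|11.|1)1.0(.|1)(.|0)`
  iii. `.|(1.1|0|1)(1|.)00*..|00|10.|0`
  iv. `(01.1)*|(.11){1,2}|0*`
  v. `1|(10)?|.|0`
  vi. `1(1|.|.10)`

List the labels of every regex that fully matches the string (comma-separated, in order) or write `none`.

v, vi

i → no match
ii → no match — must start with "0"
iii → no match
iv → no match
v → match
vi → match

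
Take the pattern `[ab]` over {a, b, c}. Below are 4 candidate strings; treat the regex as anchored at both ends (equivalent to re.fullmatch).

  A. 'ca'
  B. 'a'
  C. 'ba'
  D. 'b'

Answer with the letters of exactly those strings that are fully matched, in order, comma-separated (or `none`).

A → no match
B → match
C → no match
D → match

B, D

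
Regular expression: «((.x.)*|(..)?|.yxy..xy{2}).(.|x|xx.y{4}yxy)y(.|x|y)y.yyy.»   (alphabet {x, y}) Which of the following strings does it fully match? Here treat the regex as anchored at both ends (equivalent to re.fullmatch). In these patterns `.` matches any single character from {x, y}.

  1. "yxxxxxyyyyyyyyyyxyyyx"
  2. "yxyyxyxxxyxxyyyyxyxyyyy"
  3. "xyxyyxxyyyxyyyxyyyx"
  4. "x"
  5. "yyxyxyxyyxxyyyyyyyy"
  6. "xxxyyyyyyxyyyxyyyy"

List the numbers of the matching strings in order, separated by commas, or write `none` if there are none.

3, 5

1 → no match
2 → no match
3 → match
4. "x" → no match
5 → match
6 → no match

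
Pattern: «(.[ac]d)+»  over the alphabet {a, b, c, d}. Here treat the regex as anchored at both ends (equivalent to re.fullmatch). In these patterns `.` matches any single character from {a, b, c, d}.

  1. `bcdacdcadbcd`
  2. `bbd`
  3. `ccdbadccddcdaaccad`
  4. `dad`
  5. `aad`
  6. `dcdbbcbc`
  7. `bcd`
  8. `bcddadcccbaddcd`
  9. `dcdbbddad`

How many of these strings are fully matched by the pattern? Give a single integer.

4

1 → match
2 → no match
3 → no match
4 → match
5 → match
6 → no match — must end with `d`
7 → match
8 → no match
9 → no match
Total matched: 4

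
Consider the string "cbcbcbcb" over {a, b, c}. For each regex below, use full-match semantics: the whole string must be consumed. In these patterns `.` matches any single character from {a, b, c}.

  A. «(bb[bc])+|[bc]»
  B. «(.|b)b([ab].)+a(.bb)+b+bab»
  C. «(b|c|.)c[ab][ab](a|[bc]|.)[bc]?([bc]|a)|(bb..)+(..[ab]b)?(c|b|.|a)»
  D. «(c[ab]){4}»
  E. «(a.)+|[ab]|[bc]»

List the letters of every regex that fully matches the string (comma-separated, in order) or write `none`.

D

A → no match
B → no match — must end with "bbab"
C → no match
D → match
E → no match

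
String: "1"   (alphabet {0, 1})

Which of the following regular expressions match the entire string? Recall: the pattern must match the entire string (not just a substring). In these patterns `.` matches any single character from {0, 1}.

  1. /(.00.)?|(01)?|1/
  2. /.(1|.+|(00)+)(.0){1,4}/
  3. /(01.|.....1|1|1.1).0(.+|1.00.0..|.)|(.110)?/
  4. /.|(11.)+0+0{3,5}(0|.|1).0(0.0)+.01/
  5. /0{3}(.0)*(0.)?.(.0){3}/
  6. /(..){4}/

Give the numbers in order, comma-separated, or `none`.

1, 4

1 → match
2 → no match — must end with "0"
3 → no match
4 → match
5 → no match — must start with "0"
6 → no match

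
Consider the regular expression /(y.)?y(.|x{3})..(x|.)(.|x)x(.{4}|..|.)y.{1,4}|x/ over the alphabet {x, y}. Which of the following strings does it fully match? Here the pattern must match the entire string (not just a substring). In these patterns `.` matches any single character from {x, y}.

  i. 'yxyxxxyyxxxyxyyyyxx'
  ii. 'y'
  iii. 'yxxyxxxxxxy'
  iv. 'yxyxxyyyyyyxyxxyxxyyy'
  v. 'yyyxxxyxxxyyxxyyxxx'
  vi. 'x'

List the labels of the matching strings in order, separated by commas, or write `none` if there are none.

i, vi

i → match
ii. 'y' → no match
iii. 'yxxyxxxxxxy' → no match
iv → no match
v → no match
vi. 'x' → match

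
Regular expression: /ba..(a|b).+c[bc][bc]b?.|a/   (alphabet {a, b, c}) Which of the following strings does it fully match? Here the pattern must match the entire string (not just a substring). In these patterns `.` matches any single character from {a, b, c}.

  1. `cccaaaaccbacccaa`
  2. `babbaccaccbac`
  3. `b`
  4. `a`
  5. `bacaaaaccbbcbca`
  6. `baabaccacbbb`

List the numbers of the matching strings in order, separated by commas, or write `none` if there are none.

4, 5, 6

1 → no match
2 → no match
3 → no match
4 → match
5 → match
6 → match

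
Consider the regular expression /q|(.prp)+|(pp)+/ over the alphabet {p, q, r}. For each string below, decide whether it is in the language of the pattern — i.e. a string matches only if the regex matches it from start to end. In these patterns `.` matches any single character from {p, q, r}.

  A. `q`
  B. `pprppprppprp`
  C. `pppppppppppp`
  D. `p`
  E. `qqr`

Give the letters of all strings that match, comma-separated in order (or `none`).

A → match
B → match
C → match
D → no match
E → no match

A, B, C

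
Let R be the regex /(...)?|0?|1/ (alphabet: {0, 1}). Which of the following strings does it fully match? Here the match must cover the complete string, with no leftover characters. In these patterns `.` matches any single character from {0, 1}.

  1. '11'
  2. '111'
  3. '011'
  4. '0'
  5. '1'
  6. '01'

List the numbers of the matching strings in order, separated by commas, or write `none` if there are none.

2, 3, 4, 5

1 → no match
2 → match
3 → match
4 → match
5 → match
6 → no match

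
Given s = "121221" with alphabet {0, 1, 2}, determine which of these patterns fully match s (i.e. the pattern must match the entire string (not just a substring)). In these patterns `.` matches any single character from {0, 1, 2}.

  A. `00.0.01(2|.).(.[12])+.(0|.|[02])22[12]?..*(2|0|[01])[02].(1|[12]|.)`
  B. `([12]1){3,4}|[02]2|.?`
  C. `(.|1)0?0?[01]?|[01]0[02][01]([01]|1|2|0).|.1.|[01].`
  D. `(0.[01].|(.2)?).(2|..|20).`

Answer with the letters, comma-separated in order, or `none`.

A → no match — must start with "00"
B → no match
C → no match
D → match

D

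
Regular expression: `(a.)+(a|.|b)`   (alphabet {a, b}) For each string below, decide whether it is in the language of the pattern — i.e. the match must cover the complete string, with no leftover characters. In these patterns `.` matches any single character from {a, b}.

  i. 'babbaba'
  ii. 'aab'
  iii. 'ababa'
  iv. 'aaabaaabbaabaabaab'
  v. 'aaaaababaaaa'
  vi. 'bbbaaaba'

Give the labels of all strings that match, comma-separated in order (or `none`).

i → no match — must start with 'a'
ii → match
iii → match
iv → no match
v → no match
vi → no match — must start with 'a'

ii, iii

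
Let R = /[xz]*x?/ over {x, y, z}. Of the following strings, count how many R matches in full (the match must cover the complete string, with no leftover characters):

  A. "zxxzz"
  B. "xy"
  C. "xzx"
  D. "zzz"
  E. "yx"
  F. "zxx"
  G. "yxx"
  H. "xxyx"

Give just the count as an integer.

4

A → match
B → no match
C → match
D → match
E → no match
F → match
G → no match
H → no match
Total matched: 4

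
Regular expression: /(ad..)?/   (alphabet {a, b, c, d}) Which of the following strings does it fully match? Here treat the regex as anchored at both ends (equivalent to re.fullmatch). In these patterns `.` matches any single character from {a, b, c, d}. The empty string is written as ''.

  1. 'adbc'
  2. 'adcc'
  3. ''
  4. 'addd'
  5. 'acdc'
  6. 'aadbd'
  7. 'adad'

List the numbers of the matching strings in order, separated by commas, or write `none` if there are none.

1, 2, 3, 4, 7

1 → match
2 → match
3 → match
4 → match
5 → no match
6 → no match
7 → match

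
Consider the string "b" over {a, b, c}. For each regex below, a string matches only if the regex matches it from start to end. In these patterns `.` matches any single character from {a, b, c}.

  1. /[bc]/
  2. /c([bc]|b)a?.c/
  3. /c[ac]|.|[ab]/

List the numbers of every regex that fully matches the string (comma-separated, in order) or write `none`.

1, 3

1 → match
2 → no match — must start with "c"
3 → match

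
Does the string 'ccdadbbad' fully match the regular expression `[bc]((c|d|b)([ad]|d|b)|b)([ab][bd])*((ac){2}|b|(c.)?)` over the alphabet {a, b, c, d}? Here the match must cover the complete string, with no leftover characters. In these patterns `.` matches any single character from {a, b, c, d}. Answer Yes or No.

Yes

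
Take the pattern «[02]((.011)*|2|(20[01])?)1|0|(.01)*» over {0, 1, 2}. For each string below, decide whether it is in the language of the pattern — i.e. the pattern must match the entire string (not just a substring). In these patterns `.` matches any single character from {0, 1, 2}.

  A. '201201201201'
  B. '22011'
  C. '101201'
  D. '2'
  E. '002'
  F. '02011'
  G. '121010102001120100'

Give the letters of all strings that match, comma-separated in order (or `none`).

A → match
B → match
C → match
D → no match
E → no match
F → match
G → no match

A, B, C, F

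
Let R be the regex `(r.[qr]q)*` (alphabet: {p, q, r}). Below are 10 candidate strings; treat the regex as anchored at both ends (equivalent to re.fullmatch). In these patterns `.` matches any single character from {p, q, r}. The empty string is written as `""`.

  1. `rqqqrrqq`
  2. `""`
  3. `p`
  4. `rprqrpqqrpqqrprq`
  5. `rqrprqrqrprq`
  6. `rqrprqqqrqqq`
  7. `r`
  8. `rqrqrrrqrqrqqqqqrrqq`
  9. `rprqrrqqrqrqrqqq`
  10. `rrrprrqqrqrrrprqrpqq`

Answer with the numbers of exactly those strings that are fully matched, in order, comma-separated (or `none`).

1, 2, 4, 9

1 → match
2 → match
3 → no match
4 → match
5 → no match
6 → no match
7 → no match
8 → no match
9 → match
10 → no match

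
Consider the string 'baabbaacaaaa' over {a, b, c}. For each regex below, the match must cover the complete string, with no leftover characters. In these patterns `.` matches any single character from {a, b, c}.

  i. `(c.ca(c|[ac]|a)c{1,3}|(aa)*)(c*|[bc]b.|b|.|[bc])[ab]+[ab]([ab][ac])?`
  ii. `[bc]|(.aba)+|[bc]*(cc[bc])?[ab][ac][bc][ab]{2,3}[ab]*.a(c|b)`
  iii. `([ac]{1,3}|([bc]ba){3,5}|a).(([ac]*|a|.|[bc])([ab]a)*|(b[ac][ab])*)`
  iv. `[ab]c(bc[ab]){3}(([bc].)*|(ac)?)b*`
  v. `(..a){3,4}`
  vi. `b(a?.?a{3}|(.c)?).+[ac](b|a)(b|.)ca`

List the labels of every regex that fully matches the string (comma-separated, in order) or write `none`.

v

i → no match
ii → no match
iii → no match
iv → no match
v → match
vi → no match — must end with 'ca'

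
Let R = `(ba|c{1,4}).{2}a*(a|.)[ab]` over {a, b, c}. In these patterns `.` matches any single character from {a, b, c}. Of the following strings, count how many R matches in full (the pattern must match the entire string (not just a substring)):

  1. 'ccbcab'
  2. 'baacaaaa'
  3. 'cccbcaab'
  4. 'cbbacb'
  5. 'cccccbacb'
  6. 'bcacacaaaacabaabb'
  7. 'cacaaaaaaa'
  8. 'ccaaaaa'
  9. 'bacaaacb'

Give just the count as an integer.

1 → match
2 → match
3 → match
4 → match
5 → match
6 → no match
7 → match
8 → match
9 → match
Total matched: 8

8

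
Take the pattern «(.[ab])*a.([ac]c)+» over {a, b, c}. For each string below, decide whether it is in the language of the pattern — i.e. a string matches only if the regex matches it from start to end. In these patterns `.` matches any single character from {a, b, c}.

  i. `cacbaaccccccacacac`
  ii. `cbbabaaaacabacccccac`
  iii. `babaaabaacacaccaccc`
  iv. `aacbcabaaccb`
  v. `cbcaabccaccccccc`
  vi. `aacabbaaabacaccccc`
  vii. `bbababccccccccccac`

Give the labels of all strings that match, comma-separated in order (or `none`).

i, v, vi, vii

i → match
ii → no match
iii → no match
iv → no match — must end with `c`
v → match
vi → match
vii → match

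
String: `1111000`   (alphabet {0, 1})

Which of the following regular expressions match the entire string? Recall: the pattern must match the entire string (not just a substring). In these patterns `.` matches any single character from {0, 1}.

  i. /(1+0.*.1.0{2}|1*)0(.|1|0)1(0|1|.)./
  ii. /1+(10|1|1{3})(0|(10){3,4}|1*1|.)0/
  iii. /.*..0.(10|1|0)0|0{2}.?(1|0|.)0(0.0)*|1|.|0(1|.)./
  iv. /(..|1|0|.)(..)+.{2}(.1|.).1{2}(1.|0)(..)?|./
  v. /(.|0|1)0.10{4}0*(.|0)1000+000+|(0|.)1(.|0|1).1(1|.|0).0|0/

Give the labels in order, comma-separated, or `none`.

ii

i → no match
ii → match
iii → no match
iv → no match
v → no match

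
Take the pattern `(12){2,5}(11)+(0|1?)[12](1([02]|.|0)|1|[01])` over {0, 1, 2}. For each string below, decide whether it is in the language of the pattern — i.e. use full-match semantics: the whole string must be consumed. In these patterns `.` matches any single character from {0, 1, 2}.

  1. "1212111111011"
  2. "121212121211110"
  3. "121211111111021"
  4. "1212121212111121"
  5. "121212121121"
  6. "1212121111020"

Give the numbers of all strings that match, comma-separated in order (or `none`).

1, 2, 3, 4, 5, 6

1 → match
2 → match
3 → match
4 → match
5 → match
6 → match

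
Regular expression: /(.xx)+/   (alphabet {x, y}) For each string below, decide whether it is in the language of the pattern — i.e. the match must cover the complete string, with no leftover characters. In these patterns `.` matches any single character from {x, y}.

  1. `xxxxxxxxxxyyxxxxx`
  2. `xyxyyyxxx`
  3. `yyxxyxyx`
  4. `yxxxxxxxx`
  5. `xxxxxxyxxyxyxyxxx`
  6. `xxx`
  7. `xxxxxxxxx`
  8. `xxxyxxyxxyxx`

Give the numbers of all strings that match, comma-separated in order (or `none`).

4, 6, 7, 8

1 → no match
2. `xyxyyyxxx` → no match
3. `yyxxyxyx` → no match — must end with `xx`
4. `yxxxxxxxx` → match
5 → no match
6. `xxx` → match
7. `xxxxxxxxx` → match
8. `xxxyxxyxxyxx` → match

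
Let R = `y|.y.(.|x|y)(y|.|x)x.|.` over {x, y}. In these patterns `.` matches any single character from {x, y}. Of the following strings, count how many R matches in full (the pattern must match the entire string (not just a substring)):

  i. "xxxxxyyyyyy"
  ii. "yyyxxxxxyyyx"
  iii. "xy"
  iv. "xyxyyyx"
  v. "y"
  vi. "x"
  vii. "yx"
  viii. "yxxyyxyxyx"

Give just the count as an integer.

i → no match
ii → no match
iii → no match
iv → no match
v → match
vi → match
vii → no match
viii → no match
Total matched: 2

2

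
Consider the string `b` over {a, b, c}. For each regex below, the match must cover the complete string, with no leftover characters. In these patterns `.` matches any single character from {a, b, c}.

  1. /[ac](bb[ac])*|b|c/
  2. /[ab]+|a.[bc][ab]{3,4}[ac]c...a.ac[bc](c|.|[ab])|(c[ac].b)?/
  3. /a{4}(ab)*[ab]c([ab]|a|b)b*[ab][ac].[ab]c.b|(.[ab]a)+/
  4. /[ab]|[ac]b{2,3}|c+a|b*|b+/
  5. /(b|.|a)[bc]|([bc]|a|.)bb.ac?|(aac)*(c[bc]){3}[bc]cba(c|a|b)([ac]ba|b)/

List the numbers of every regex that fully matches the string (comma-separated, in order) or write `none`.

1 → match
2 → match
3 → no match
4 → match
5 → no match

1, 2, 4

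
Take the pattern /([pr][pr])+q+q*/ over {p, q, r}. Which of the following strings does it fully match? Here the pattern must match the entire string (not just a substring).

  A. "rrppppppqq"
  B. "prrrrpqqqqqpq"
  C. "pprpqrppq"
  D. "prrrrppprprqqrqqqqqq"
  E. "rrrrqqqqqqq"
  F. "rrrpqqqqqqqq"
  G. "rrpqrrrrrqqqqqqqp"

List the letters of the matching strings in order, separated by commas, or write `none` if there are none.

A, E, F

A → match
B → no match
C → no match
D → no match
E → match
F → match
G → no match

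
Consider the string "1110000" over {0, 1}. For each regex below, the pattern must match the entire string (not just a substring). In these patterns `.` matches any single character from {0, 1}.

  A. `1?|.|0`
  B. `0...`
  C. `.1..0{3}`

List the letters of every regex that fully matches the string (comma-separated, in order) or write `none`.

C

A → no match
B → no match — must start with "0"
C → match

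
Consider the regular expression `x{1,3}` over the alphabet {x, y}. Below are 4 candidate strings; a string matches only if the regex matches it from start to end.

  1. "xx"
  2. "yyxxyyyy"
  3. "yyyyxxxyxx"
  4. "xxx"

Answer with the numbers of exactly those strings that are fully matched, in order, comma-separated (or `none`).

1, 4

1. "xx" → match
2. "yyxxyyyy" → no match — must start with "x"
3. "yyyyxxxyxx" → no match — must start with "x"
4. "xxx" → match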